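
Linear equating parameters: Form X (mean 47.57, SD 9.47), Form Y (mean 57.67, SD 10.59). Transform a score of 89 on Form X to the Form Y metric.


slope = SD_Y / SD_X = 10.59 / 9.47 ~ 1.1183
intercept = mean_Y - slope * mean_X = 57.67 - (10.59 / 9.47) * 47.57 ~ 4.474
Y = slope * X + intercept. To avoid rounding drift from the rounded slope/intercept, evaluate the equivalent form Y = mean_Y + SD_Y * (X - mean_X) / SD_X at full precision:
Y = 57.67 + 10.59 * (89 - 47.57) / 9.47
Y = 57.67 + 10.59 * 41.43 / 9.47
Y = 57.67 + 438.7437 / 9.47
Y = 57.67 + 46.3299
Y = 103.9999

103.9999


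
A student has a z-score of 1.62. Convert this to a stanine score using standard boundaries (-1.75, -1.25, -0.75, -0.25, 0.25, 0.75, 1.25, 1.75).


Stanine boundaries: [-1.75, -1.25, -0.75, -0.25, 0.25, 0.75, 1.25, 1.75]
z = 1.62
Check each boundary:
  z >= -1.75 -> could be stanine 2
  z >= -1.25 -> could be stanine 3
  z >= -0.75 -> could be stanine 4
  z >= -0.25 -> could be stanine 5
  z >= 0.25 -> could be stanine 6
  z >= 0.75 -> could be stanine 7
  z >= 1.25 -> could be stanine 8
  z < 1.75
Highest qualifying boundary gives stanine = 8

8


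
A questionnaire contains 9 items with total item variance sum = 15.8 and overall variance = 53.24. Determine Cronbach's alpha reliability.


alpha = (k/(k-1)) * (1 - sum(si^2)/s_total^2)
= (9/8) * (1 - 15.8/53.24)
alpha = 0.7911

0.7911


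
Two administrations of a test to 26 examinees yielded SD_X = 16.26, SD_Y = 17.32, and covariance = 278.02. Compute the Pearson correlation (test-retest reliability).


r = cov(X,Y) / (SD_X * SD_Y)
r = 278.02 / (16.26 * 17.32)
r = 278.02 / 281.6232
r = 0.9872

0.9872


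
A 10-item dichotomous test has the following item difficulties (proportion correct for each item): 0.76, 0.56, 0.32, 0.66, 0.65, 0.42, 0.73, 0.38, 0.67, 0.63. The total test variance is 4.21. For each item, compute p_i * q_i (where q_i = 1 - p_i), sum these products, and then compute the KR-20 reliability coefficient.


For each item, compute p_i * q_i:
  Item 1: 0.76 * 0.24 = 0.1824
  Item 2: 0.56 * 0.44 = 0.2464
  Item 3: 0.32 * 0.68 = 0.2176
  Item 4: 0.66 * 0.34 = 0.2244
  Item 5: 0.65 * 0.35 = 0.2275
  Item 6: 0.42 * 0.58 = 0.2436
  Item 7: 0.73 * 0.27 = 0.1971
  Item 8: 0.38 * 0.62 = 0.2356
  Item 9: 0.67 * 0.33 = 0.2211
  Item 10: 0.63 * 0.37 = 0.2331
Sum(p_i * q_i) = 0.1824 + 0.2464 + 0.2176 + 0.2244 + 0.2275 + 0.2436 + 0.1971 + 0.2356 + 0.2211 + 0.2331 = 2.2288
KR-20 = (k/(k-1)) * (1 - Sum(p_i*q_i) / Var_total)
= (10/9) * (1 - 2.2288/4.21)
= 1.1111 * 0.4706
KR-20 = 0.5229

0.5229


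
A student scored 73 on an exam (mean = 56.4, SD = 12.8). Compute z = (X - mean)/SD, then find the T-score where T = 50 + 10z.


z = (X - mean) / SD = (73 - 56.4) / 12.8
z = 16.6 / 12.8
z = 1.2969
T-score = T = 50 + 10z
Carry z at full precision (z = 16.6 / 12.8) into the conversion:
T-score = 50 + 10 * (16.6 / 12.8) = 50 + 166 / 12.8
T-score = 50 + 12.9688
T-score = 62.9688

62.9688


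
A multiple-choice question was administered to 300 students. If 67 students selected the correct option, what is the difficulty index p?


Item difficulty p = number correct / total examinees
p = 67 / 300
p = 0.2233

0.2233


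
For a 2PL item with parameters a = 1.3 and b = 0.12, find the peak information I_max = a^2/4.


For 2PL, max info at theta = b = 0.12
I_max = a^2 / 4 = 1.3^2 / 4
= 1.69 / 4
I_max = 0.4225

0.4225


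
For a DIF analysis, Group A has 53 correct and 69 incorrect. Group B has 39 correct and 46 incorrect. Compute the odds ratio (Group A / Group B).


Odds_A = 53/69 = 0.7681
Odds_B = 39/46 = 0.8478
OR = Odds_A / Odds_B = 0.7681 / 0.8478
Exactly, OR = (53 * 46) / (69 * 39) = 2438 / 2691
OR = 0.906

0.906


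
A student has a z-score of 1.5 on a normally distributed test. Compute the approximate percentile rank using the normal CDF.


CDF(z) = 0.5 * (1 + erf(z/sqrt(2)))
erf(1.0607) = 0.8664
CDF = 0.9332
Percentile rank = 0.9332 * 100 = 93.32

93.32


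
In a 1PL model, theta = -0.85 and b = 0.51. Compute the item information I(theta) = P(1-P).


P = 1/(1+exp(-(-0.85-0.51))) = 0.2042
I = P*(1-P) = 0.2042 * 0.7958
I = 0.1625

0.1625


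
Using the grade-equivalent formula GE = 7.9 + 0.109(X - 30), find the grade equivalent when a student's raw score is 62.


raw - median = 62 - 30 = 32
slope * diff = 0.109 * 32 = 3.488
GE = 7.9 + 3.488
GE = 11.388

11.388


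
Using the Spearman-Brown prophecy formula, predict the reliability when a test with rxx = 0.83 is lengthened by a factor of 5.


r_new = (n * rxx) / (1 + (n-1) * rxx)
r_new = (5 * 0.83) / (1 + 4 * 0.83)
r_new = 4.15 / 4.32
r_new = 0.9606

0.9606


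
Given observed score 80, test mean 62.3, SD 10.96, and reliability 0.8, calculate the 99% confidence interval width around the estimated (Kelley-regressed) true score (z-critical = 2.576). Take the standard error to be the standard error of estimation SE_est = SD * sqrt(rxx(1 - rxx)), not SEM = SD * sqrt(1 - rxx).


True score estimate = 0.8*80 + 0.2*62.3 = 76.46
SE_est = SD * sqrt(rxx * (1 - rxx)) = 10.96 * sqrt(0.8 * 0.2) = 10.96 * sqrt(0.16) = 4.384
CI = T_est +/- z * SE_est, so width = 2 * z * SE_est = 2 * 2.576 * 4.384
Width = 22.5864

22.5864


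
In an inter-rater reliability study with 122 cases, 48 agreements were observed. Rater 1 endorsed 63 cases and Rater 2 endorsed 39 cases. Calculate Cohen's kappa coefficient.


P_o = 48/122 = 0.393443
P_e = (63*39 + 59*83) / 14884 = 0.494088
kappa = (P_o - P_e) / (1 - P_e)
kappa = (0.393443 - 0.494088) / (1 - 0.494088)
kappa = -0.1989

-0.1989


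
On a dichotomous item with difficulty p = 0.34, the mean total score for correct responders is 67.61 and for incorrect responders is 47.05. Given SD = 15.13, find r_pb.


q = 1 - p = 0.66
rpb = ((M1 - M0) / SD) * sqrt(p * q)
rpb = ((67.61 - 47.05) / 15.13) * sqrt(0.34 * 0.66)
rpb = 0.6437

0.6437


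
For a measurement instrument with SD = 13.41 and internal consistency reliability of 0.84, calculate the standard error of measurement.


SEM = SD * sqrt(1 - rxx)
SEM = 13.41 * sqrt(1 - 0.84)
SEM = 13.41 * sqrt(0.16) = 13.41 * 0.4
SEM = 5.364

5.364


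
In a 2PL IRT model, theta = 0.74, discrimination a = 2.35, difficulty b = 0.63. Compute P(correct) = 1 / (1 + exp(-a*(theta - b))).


a*(theta - b) = 2.35 * (0.74 - 0.63) = 0.2585
exp(-0.2585) = 0.7722
P = 1 / (1 + 0.7722)
P = 0.5643

0.5643


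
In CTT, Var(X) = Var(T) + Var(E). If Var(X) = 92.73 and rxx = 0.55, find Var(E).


var_true = rxx * var_obs = 0.55 * 92.73 = 51.0015
var_error = var_obs - var_true
var_error = 92.73 - 51.0015
var_error = 41.7285

41.7285


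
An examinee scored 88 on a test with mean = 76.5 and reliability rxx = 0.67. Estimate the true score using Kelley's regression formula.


T_est = rxx * X + (1 - rxx) * mean
T_est = 0.67 * 88 + 0.33 * 76.5
T_est = 58.96 + 25.245
T_est = 84.205

84.205


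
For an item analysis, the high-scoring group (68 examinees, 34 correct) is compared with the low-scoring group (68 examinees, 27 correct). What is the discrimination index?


p_upper = 34/68 = 0.5
p_lower = 27/68 = 0.3971
D = 0.5 - 0.3971 = 0.1029

0.1029


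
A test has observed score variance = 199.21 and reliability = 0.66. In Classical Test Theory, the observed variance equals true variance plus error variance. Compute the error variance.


var_true = rxx * var_obs = 0.66 * 199.21 = 131.4786
var_error = var_obs - var_true
var_error = 199.21 - 131.4786
var_error = 67.7314

67.7314


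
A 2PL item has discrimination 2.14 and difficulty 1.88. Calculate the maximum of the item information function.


For 2PL, max info at theta = b = 1.88
I_max = a^2 / 4 = 2.14^2 / 4
= 4.5796 / 4
I_max = 1.1449

1.1449


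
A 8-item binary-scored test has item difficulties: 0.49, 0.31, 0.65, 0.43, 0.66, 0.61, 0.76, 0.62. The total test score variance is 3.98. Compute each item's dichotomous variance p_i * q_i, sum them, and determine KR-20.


For each item, compute p_i * q_i:
  Item 1: 0.49 * 0.51 = 0.2499
  Item 2: 0.31 * 0.69 = 0.2139
  Item 3: 0.65 * 0.35 = 0.2275
  Item 4: 0.43 * 0.57 = 0.2451
  Item 5: 0.66 * 0.34 = 0.2244
  Item 6: 0.61 * 0.39 = 0.2379
  Item 7: 0.76 * 0.24 = 0.1824
  Item 8: 0.62 * 0.38 = 0.2356
Sum(p_i * q_i) = 0.2499 + 0.2139 + 0.2275 + 0.2451 + 0.2244 + 0.2379 + 0.1824 + 0.2356 = 1.8167
KR-20 = (k/(k-1)) * (1 - Sum(p_i*q_i) / Var_total)
= (8/7) * (1 - 1.8167/3.98)
= 1.1429 * 0.5435
KR-20 = 0.6212

0.6212


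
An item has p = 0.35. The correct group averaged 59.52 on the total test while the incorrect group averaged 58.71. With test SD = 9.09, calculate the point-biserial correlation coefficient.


q = 1 - p = 0.65
rpb = ((M1 - M0) / SD) * sqrt(p * q)
rpb = ((59.52 - 58.71) / 9.09) * sqrt(0.35 * 0.65)
rpb = 0.0425

0.0425


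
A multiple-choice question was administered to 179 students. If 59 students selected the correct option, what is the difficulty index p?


Item difficulty p = number correct / total examinees
p = 59 / 179
p = 0.3296

0.3296


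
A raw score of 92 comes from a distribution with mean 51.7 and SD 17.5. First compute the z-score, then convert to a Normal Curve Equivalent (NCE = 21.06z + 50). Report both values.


z = (X - mean) / SD = (92 - 51.7) / 17.5
z = 40.3 / 17.5
z = 2.3029
NCE = NCE = 21.06z + 50
Carry z at full precision (z = 40.3 / 17.5) into the conversion:
NCE = 21.06 * (40.3 / 17.5) + 50 = 848.718 / 17.5 + 50
NCE = 48.4982 + 50
NCE = 98.4982

98.4982


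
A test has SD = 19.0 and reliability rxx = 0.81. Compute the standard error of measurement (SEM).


SEM = SD * sqrt(1 - rxx)
SEM = 19.0 * sqrt(1 - 0.81)
SEM = 19.0 * sqrt(0.19) = 19.0 * 0.43589
SEM = 8.2819

8.2819


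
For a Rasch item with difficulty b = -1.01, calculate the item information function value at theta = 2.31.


P = 1/(1+exp(-(2.31--1.01))) = 0.9651
I = P*(1-P) = 0.9651 * 0.0349
I = 0.0337

0.0337


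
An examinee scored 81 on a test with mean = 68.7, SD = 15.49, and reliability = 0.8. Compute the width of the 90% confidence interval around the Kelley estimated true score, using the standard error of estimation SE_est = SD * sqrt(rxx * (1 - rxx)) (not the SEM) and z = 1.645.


True score estimate = 0.8*81 + 0.2*68.7 = 78.54
SE_est = SD * sqrt(rxx * (1 - rxx)) = 15.49 * sqrt(0.8 * 0.2) = 15.49 * sqrt(0.16) = 6.196
CI = T_est +/- z * SE_est, so width = 2 * z * SE_est = 2 * 1.645 * 6.196
Width = 20.3848

20.3848


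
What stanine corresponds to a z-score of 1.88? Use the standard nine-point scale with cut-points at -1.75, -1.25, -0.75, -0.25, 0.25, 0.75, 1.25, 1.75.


Stanine boundaries: [-1.75, -1.25, -0.75, -0.25, 0.25, 0.75, 1.25, 1.75]
z = 1.88
Check each boundary:
  z >= -1.75 -> could be stanine 2
  z >= -1.25 -> could be stanine 3
  z >= -0.75 -> could be stanine 4
  z >= -0.25 -> could be stanine 5
  z >= 0.25 -> could be stanine 6
  z >= 0.75 -> could be stanine 7
  z >= 1.25 -> could be stanine 8
  z >= 1.75 -> could be stanine 9
Highest qualifying boundary gives stanine = 9

9


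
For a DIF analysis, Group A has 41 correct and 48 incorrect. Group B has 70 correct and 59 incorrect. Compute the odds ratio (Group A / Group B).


Odds_A = 41/48 = 0.8542
Odds_B = 70/59 = 1.1864
OR = Odds_A / Odds_B = 0.8542 / 1.1864
Exactly, OR = (41 * 59) / (48 * 70) = 2419 / 3360
OR = 0.7199

0.7199


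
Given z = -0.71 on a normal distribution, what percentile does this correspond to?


CDF(z) = 0.5 * (1 + erf(z/sqrt(2)))
erf(-0.502) = -0.5223
CDF = 0.2389
Percentile rank = 0.2389 * 100 = 23.89

23.89


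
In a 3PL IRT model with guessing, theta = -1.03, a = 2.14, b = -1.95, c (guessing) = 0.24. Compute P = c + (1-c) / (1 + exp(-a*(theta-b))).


logit = 2.14*(-1.03 - -1.95) = 1.9688
P* = 1/(1 + exp(-1.9688)) = 0.8775
P = 0.24 + (1 - 0.24) * 0.8775
P = 0.9069

0.9069


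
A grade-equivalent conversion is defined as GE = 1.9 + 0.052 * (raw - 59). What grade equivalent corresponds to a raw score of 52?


raw - median = 52 - 59 = -7
slope * diff = 0.052 * -7 = -0.364
GE = 1.9 + -0.364
GE = 1.536

1.536


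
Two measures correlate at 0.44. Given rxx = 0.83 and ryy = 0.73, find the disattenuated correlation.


r_corrected = rxy / sqrt(rxx * ryy)
= 0.44 / sqrt(0.83 * 0.73)
= 0.44 / sqrt(0.6059)
= 0.44 / 0.778396
r_corrected = 0.5653

0.5653


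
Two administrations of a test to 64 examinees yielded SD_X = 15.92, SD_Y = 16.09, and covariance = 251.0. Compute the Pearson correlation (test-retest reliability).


r = cov(X,Y) / (SD_X * SD_Y)
r = 251.0 / (15.92 * 16.09)
r = 251.0 / 256.1528
r = 0.9799

0.9799


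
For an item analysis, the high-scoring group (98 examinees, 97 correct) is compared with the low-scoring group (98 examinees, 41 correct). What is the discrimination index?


p_upper = 97/98 = 0.9898
p_lower = 41/98 = 0.4184
D = 0.9898 - 0.4184 = 0.5714

0.5714


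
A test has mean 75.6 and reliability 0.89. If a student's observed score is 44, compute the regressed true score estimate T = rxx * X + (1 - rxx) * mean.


T_est = rxx * X + (1 - rxx) * mean
T_est = 0.89 * 44 + 0.11 * 75.6
T_est = 39.16 + 8.316
T_est = 47.476

47.476


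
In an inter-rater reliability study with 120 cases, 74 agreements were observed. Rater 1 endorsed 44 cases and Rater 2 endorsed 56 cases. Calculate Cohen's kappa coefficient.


P_o = 74/120 = 0.616667
P_e = (44*56 + 76*64) / 14400 = 0.508889
kappa = (P_o - P_e) / (1 - P_e)
kappa = (0.616667 - 0.508889) / (1 - 0.508889)
kappa = 0.2195

0.2195


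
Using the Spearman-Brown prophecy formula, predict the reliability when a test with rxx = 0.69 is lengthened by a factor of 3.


r_new = (n * rxx) / (1 + (n-1) * rxx)
r_new = (3 * 0.69) / (1 + 2 * 0.69)
r_new = 2.07 / 2.38
r_new = 0.8697

0.8697


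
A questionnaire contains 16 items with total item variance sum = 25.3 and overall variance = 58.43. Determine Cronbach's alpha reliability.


alpha = (k/(k-1)) * (1 - sum(si^2)/s_total^2)
= (16/15) * (1 - 25.3/58.43)
alpha = 0.6048

0.6048


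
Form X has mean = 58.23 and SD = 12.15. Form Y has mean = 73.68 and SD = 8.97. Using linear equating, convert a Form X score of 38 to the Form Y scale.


slope = SD_Y / SD_X = 8.97 / 12.15 ~ 0.7383
intercept = mean_Y - slope * mean_X = 73.68 - (8.97 / 12.15) * 58.23 ~ 30.6904
Y = slope * X + intercept. To avoid rounding drift from the rounded slope/intercept, evaluate the equivalent form Y = mean_Y + SD_Y * (X - mean_X) / SD_X at full precision:
Y = 73.68 + 8.97 * (38 - 58.23) / 12.15
Y = 73.68 - 8.97 * 20.23 / 12.15
Y = 73.68 - 181.4631 / 12.15
Y = 73.68 - 14.9352
Y = 58.7448

58.7448


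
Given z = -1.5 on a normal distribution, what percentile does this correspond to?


CDF(z) = 0.5 * (1 + erf(z/sqrt(2)))
erf(-1.0607) = -0.8664
CDF = 0.0668
Percentile rank = 0.0668 * 100 = 6.68

6.68


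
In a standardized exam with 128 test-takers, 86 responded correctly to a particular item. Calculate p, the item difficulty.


Item difficulty p = number correct / total examinees
p = 86 / 128
p = 0.6719

0.6719


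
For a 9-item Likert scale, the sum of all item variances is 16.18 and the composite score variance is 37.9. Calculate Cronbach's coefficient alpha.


alpha = (k/(k-1)) * (1 - sum(si^2)/s_total^2)
= (9/8) * (1 - 16.18/37.9)
alpha = 0.6447

0.6447


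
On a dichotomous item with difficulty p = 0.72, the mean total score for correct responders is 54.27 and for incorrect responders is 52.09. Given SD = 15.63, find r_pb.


q = 1 - p = 0.28
rpb = ((M1 - M0) / SD) * sqrt(p * q)
rpb = ((54.27 - 52.09) / 15.63) * sqrt(0.72 * 0.28)
rpb = 0.0626

0.0626


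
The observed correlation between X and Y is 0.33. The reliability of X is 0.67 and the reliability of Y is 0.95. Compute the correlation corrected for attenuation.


r_corrected = rxy / sqrt(rxx * ryy)
= 0.33 / sqrt(0.67 * 0.95)
= 0.33 / sqrt(0.6365)
= 0.33 / 0.79781
r_corrected = 0.4136

0.4136


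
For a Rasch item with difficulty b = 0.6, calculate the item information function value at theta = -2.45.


P = 1/(1+exp(-(-2.45-0.6))) = 0.0452
I = P*(1-P) = 0.0452 * 0.9548
I = 0.0432

0.0432


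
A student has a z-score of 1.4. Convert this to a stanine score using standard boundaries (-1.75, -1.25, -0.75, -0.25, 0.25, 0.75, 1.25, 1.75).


Stanine boundaries: [-1.75, -1.25, -0.75, -0.25, 0.25, 0.75, 1.25, 1.75]
z = 1.4
Check each boundary:
  z >= -1.75 -> could be stanine 2
  z >= -1.25 -> could be stanine 3
  z >= -0.75 -> could be stanine 4
  z >= -0.25 -> could be stanine 5
  z >= 0.25 -> could be stanine 6
  z >= 0.75 -> could be stanine 7
  z >= 1.25 -> could be stanine 8
  z < 1.75
Highest qualifying boundary gives stanine = 8

8


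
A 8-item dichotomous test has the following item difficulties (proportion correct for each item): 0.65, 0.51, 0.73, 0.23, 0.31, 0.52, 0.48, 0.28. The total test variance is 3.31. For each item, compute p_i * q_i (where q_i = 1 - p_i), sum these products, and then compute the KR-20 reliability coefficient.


For each item, compute p_i * q_i:
  Item 1: 0.65 * 0.35 = 0.2275
  Item 2: 0.51 * 0.49 = 0.2499
  Item 3: 0.73 * 0.27 = 0.1971
  Item 4: 0.23 * 0.77 = 0.1771
  Item 5: 0.31 * 0.69 = 0.2139
  Item 6: 0.52 * 0.48 = 0.2496
  Item 7: 0.48 * 0.52 = 0.2496
  Item 8: 0.28 * 0.72 = 0.2016
Sum(p_i * q_i) = 0.2275 + 0.2499 + 0.1971 + 0.1771 + 0.2139 + 0.2496 + 0.2496 + 0.2016 = 1.7663
KR-20 = (k/(k-1)) * (1 - Sum(p_i*q_i) / Var_total)
= (8/7) * (1 - 1.7663/3.31)
= 1.1429 * 0.4664
KR-20 = 0.533

0.533


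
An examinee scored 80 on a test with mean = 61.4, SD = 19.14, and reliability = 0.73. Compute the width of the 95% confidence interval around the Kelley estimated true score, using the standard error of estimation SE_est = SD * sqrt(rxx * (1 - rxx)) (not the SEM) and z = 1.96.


True score estimate = 0.73*80 + 0.27*61.4 = 74.978
SE_est = SD * sqrt(rxx * (1 - rxx)) = 19.14 * sqrt(0.73 * 0.27) = 19.14 * sqrt(0.1971) = 8.497384
CI = T_est +/- z * SE_est, so width = 2 * z * SE_est = 2 * 1.96 * 8.497384
Width = 33.3097

33.3097


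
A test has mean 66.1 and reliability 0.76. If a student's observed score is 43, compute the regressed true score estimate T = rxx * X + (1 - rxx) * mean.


T_est = rxx * X + (1 - rxx) * mean
T_est = 0.76 * 43 + 0.24 * 66.1
T_est = 32.68 + 15.864
T_est = 48.544

48.544


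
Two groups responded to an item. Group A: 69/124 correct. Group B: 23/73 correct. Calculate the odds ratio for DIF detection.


Odds_A = 69/55 = 1.2545
Odds_B = 23/50 = 0.46
OR = Odds_A / Odds_B = 1.2545 / 0.46
Exactly, OR = (69 * 50) / (55 * 23) = 3450 / 1265
OR = 2.7273

2.7273


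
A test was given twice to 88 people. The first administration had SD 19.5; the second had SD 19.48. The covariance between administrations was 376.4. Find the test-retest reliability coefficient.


r = cov(X,Y) / (SD_X * SD_Y)
r = 376.4 / (19.5 * 19.48)
r = 376.4 / 379.86
r = 0.9909

0.9909


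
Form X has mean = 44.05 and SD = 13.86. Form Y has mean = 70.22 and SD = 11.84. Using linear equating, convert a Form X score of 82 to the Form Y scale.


slope = SD_Y / SD_X = 11.84 / 13.86 ~ 0.8543
intercept = mean_Y - slope * mean_X = 70.22 - (11.84 / 13.86) * 44.05 ~ 32.59
Y = slope * X + intercept. To avoid rounding drift from the rounded slope/intercept, evaluate the equivalent form Y = mean_Y + SD_Y * (X - mean_X) / SD_X at full precision:
Y = 70.22 + 11.84 * (82 - 44.05) / 13.86
Y = 70.22 + 11.84 * 37.95 / 13.86
Y = 70.22 + 449.328 / 13.86
Y = 70.22 + 32.419
Y = 102.639

102.639


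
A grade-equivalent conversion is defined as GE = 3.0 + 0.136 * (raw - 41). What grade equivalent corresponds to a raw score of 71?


raw - median = 71 - 41 = 30
slope * diff = 0.136 * 30 = 4.08
GE = 3.0 + 4.08
GE = 7.08

7.08


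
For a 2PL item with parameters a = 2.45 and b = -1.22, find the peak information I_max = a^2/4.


For 2PL, max info at theta = b = -1.22
I_max = a^2 / 4 = 2.45^2 / 4
= 6.0025 / 4
I_max = 1.5006

1.5006


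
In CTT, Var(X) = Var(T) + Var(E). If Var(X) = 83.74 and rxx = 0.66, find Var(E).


var_true = rxx * var_obs = 0.66 * 83.74 = 55.2684
var_error = var_obs - var_true
var_error = 83.74 - 55.2684
var_error = 28.4716

28.4716


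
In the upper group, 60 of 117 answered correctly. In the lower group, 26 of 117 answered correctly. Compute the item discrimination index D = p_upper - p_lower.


p_upper = 60/117 = 0.5128
p_lower = 26/117 = 0.2222
D = 0.5128 - 0.2222 = 0.2906

0.2906


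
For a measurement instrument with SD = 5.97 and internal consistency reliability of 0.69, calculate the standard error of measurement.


SEM = SD * sqrt(1 - rxx)
SEM = 5.97 * sqrt(1 - 0.69)
SEM = 5.97 * sqrt(0.31) = 5.97 * 0.556776
SEM = 3.324

3.324


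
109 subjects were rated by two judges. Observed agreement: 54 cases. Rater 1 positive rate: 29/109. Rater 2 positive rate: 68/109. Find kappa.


P_o = 54/109 = 0.495413
P_e = (29*68 + 80*41) / 11881 = 0.44205
kappa = (P_o - P_e) / (1 - P_e)
kappa = (0.495413 - 0.44205) / (1 - 0.44205)
kappa = 0.0956

0.0956


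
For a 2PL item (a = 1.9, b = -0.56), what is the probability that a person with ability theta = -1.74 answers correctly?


a*(theta - b) = 1.9 * (-1.74 - -0.56) = -2.242
exp(--2.242) = 9.4121
P = 1 / (1 + 9.4121)
P = 0.096

0.096


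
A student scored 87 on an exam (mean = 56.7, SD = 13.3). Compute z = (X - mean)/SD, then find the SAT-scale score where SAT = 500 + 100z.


z = (X - mean) / SD = (87 - 56.7) / 13.3
z = 30.3 / 13.3
z = 2.2782
SAT-scale = SAT = 500 + 100z
Carry z at full precision (z = 30.3 / 13.3) into the conversion:
SAT-scale = 500 + 100 * (30.3 / 13.3) = 500 + 3030 / 13.3
SAT-scale = 500 + 227.8195
SAT-scale = 727.8195

727.8195


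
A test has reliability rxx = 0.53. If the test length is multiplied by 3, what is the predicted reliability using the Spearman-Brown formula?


r_new = (n * rxx) / (1 + (n-1) * rxx)
r_new = (3 * 0.53) / (1 + 2 * 0.53)
r_new = 1.59 / 2.06
r_new = 0.7718

0.7718


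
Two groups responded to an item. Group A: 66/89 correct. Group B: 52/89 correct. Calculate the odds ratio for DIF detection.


Odds_A = 66/23 = 2.8696
Odds_B = 52/37 = 1.4054
OR = Odds_A / Odds_B = 2.8696 / 1.4054
Exactly, OR = (66 * 37) / (23 * 52) = 2442 / 1196
OR = 2.0418

2.0418


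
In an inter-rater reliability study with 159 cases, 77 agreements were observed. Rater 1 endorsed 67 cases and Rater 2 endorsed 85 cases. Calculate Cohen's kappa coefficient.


P_o = 77/159 = 0.484277
P_e = (67*85 + 92*74) / 25281 = 0.494561
kappa = (P_o - P_e) / (1 - P_e)
kappa = (0.484277 - 0.494561) / (1 - 0.494561)
kappa = -0.0203

-0.0203


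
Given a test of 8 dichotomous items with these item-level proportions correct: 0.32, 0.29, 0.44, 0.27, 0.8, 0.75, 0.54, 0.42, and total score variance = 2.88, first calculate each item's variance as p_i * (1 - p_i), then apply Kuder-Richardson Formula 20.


For each item, compute p_i * q_i:
  Item 1: 0.32 * 0.68 = 0.2176
  Item 2: 0.29 * 0.71 = 0.2059
  Item 3: 0.44 * 0.56 = 0.2464
  Item 4: 0.27 * 0.73 = 0.1971
  Item 5: 0.8 * 0.2 = 0.16
  Item 6: 0.75 * 0.25 = 0.1875
  Item 7: 0.54 * 0.46 = 0.2484
  Item 8: 0.42 * 0.58 = 0.2436
Sum(p_i * q_i) = 0.2176 + 0.2059 + 0.2464 + 0.1971 + 0.16 + 0.1875 + 0.2484 + 0.2436 = 1.7065
KR-20 = (k/(k-1)) * (1 - Sum(p_i*q_i) / Var_total)
= (8/7) * (1 - 1.7065/2.88)
= 1.1429 * 0.4075
KR-20 = 0.4657

0.4657


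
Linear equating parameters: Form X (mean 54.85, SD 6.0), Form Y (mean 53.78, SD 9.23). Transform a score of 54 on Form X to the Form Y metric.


slope = SD_Y / SD_X = 9.23 / 6.0 ~ 1.5383
intercept = mean_Y - slope * mean_X = 53.78 - (9.23 / 6.0) * 54.85 ~ -30.5976
Y = slope * X + intercept. To avoid rounding drift from the rounded slope/intercept, evaluate the equivalent form Y = mean_Y + SD_Y * (X - mean_X) / SD_X at full precision:
Y = 53.78 + 9.23 * (54 - 54.85) / 6.0
Y = 53.78 - 9.23 * 0.85 / 6.0
Y = 53.78 - 7.8455 / 6.0
Y = 53.78 - 1.3076
Y = 52.4724

52.4724


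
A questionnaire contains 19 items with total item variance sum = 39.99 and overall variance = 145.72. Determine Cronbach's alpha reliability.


alpha = (k/(k-1)) * (1 - sum(si^2)/s_total^2)
= (19/18) * (1 - 39.99/145.72)
alpha = 0.7659

0.7659


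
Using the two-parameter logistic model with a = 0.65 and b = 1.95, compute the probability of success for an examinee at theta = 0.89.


a*(theta - b) = 0.65 * (0.89 - 1.95) = -0.689
exp(--0.689) = 1.9917
P = 1 / (1 + 1.9917)
P = 0.3343

0.3343


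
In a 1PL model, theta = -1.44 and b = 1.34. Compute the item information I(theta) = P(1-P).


P = 1/(1+exp(-(-1.44-1.34))) = 0.0584
I = P*(1-P) = 0.0584 * 0.9416
I = 0.055

0.055


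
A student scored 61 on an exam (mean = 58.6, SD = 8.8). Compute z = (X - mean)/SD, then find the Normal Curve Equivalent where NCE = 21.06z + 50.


z = (X - mean) / SD = (61 - 58.6) / 8.8
z = 2.4 / 8.8
z = 0.2727
NCE = NCE = 21.06z + 50
Carry z at full precision (z = 2.4 / 8.8) into the conversion:
NCE = 21.06 * (2.4 / 8.8) + 50 = 50.544 / 8.8 + 50
NCE = 5.7436 + 50
NCE = 55.7436

55.7436


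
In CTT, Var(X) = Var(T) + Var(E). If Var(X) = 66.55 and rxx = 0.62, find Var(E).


var_true = rxx * var_obs = 0.62 * 66.55 = 41.261
var_error = var_obs - var_true
var_error = 66.55 - 41.261
var_error = 25.289

25.289


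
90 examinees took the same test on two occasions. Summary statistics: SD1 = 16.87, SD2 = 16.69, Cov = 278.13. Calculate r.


r = cov(X,Y) / (SD_X * SD_Y)
r = 278.13 / (16.87 * 16.69)
r = 278.13 / 281.5603
r = 0.9878

0.9878


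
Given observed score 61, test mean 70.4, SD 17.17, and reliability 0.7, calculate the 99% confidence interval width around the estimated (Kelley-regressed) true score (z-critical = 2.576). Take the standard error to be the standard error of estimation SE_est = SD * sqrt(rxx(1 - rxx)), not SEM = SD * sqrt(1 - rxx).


True score estimate = 0.7*61 + 0.3*70.4 = 63.82
SE_est = SD * sqrt(rxx * (1 - rxx)) = 17.17 * sqrt(0.7 * 0.3) = 17.17 * sqrt(0.21) = 7.868282
CI = T_est +/- z * SE_est, so width = 2 * z * SE_est = 2 * 2.576 * 7.868282
Width = 40.5374

40.5374


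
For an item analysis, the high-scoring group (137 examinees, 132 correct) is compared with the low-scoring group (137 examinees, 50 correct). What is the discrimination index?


p_upper = 132/137 = 0.9635
p_lower = 50/137 = 0.365
D = 0.9635 - 0.365 = 0.5985

0.5985


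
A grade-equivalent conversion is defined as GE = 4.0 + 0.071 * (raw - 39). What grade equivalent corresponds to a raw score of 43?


raw - median = 43 - 39 = 4
slope * diff = 0.071 * 4 = 0.284
GE = 4.0 + 0.284
GE = 4.284

4.284


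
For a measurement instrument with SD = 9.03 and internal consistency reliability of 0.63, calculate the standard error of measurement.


SEM = SD * sqrt(1 - rxx)
SEM = 9.03 * sqrt(1 - 0.63)
SEM = 9.03 * sqrt(0.37) = 9.03 * 0.608276
SEM = 5.4927

5.4927


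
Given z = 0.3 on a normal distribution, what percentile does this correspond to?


CDF(z) = 0.5 * (1 + erf(z/sqrt(2)))
erf(0.2121) = 0.2358
CDF = 0.6179
Percentile rank = 0.6179 * 100 = 61.79

61.79


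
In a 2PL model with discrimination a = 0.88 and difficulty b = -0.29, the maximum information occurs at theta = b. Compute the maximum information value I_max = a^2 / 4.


For 2PL, max info at theta = b = -0.29
I_max = a^2 / 4 = 0.88^2 / 4
= 0.7744 / 4
I_max = 0.1936

0.1936


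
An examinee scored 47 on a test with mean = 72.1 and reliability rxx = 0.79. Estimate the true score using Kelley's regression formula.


T_est = rxx * X + (1 - rxx) * mean
T_est = 0.79 * 47 + 0.21 * 72.1
T_est = 37.13 + 15.141
T_est = 52.271

52.271


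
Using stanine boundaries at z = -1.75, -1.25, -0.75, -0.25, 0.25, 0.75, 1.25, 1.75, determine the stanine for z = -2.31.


Stanine boundaries: [-1.75, -1.25, -0.75, -0.25, 0.25, 0.75, 1.25, 1.75]
z = -2.31
Check each boundary:
  z < -1.75
  z < -1.25
  z < -0.75
  z < -0.25
  z < 0.25
  z < 0.75
  z < 1.25
  z < 1.75
Highest qualifying boundary gives stanine = 1

1


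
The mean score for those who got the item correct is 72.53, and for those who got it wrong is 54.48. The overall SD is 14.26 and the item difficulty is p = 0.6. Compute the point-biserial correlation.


q = 1 - p = 0.4
rpb = ((M1 - M0) / SD) * sqrt(p * q)
rpb = ((72.53 - 54.48) / 14.26) * sqrt(0.6 * 0.4)
rpb = 0.6201

0.6201


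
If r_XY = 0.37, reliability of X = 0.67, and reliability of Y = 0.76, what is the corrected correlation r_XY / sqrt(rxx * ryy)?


r_corrected = rxy / sqrt(rxx * ryy)
= 0.37 / sqrt(0.67 * 0.76)
= 0.37 / sqrt(0.5092)
= 0.37 / 0.713583
r_corrected = 0.5185

0.5185


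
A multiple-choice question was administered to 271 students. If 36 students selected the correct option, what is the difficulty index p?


Item difficulty p = number correct / total examinees
p = 36 / 271
p = 0.1328

0.1328


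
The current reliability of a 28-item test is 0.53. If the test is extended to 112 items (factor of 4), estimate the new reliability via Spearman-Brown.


r_new = (n * rxx) / (1 + (n-1) * rxx)
r_new = (4 * 0.53) / (1 + 3 * 0.53)
r_new = 2.12 / 2.59
r_new = 0.8185

0.8185


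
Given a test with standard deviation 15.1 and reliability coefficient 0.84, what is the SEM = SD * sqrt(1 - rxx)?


SEM = SD * sqrt(1 - rxx)
SEM = 15.1 * sqrt(1 - 0.84)
SEM = 15.1 * sqrt(0.16) = 15.1 * 0.4
SEM = 6.04

6.04


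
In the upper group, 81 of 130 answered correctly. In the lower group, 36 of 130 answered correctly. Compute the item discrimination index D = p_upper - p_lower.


p_upper = 81/130 = 0.6231
p_lower = 36/130 = 0.2769
D = 0.6231 - 0.2769 = 0.3462

0.3462


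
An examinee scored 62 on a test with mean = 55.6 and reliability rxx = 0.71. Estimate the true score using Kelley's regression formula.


T_est = rxx * X + (1 - rxx) * mean
T_est = 0.71 * 62 + 0.29 * 55.6
T_est = 44.02 + 16.124
T_est = 60.144

60.144


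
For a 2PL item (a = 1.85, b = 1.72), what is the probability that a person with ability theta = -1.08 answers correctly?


a*(theta - b) = 1.85 * (-1.08 - 1.72) = -5.18
exp(--5.18) = 177.6828
P = 1 / (1 + 177.6828)
P = 0.0056

0.0056


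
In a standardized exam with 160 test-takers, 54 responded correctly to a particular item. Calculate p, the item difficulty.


Item difficulty p = number correct / total examinees
p = 54 / 160
p = 0.3375

0.3375


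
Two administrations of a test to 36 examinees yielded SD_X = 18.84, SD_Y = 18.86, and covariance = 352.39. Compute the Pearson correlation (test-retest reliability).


r = cov(X,Y) / (SD_X * SD_Y)
r = 352.39 / (18.84 * 18.86)
r = 352.39 / 355.3224
r = 0.9917

0.9917


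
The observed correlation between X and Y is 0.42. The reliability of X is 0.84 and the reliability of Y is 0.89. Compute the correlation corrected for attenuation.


r_corrected = rxy / sqrt(rxx * ryy)
= 0.42 / sqrt(0.84 * 0.89)
= 0.42 / sqrt(0.7476)
= 0.42 / 0.864639
r_corrected = 0.4858

0.4858


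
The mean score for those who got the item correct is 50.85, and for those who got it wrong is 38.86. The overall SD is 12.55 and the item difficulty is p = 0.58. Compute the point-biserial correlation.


q = 1 - p = 0.42
rpb = ((M1 - M0) / SD) * sqrt(p * q)
rpb = ((50.85 - 38.86) / 12.55) * sqrt(0.58 * 0.42)
rpb = 0.4715

0.4715


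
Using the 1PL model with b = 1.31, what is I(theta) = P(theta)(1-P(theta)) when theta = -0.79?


P = 1/(1+exp(-(-0.79-1.31))) = 0.1091
I = P*(1-P) = 0.1091 * 0.8909
I = 0.0972

0.0972


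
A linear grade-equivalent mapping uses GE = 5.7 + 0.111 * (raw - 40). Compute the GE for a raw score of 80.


raw - median = 80 - 40 = 40
slope * diff = 0.111 * 40 = 4.44
GE = 5.7 + 4.44
GE = 10.14

10.14


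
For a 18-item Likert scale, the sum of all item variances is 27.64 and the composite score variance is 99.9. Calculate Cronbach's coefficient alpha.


alpha = (k/(k-1)) * (1 - sum(si^2)/s_total^2)
= (18/17) * (1 - 27.64/99.9)
alpha = 0.7659

0.7659


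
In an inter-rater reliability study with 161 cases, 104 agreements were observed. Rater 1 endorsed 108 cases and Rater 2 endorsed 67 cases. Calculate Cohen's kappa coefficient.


P_o = 104/161 = 0.645963
P_e = (108*67 + 53*94) / 25921 = 0.471355
kappa = (P_o - P_e) / (1 - P_e)
kappa = (0.645963 - 0.471355) / (1 - 0.471355)
kappa = 0.3303

0.3303


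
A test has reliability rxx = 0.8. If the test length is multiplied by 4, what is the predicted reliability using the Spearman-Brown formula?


r_new = (n * rxx) / (1 + (n-1) * rxx)
r_new = (4 * 0.8) / (1 + 3 * 0.8)
r_new = 3.2 / 3.4
r_new = 0.9412

0.9412


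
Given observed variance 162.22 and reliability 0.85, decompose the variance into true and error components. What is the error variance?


var_true = rxx * var_obs = 0.85 * 162.22 = 137.887
var_error = var_obs - var_true
var_error = 162.22 - 137.887
var_error = 24.333

24.333


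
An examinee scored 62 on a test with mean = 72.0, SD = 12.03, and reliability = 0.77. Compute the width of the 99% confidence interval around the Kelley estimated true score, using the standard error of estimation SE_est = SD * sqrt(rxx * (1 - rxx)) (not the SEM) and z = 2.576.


True score estimate = 0.77*62 + 0.23*72.0 = 64.3
SE_est = SD * sqrt(rxx * (1 - rxx)) = 12.03 * sqrt(0.77 * 0.23) = 12.03 * sqrt(0.1771) = 5.062615
CI = T_est +/- z * SE_est, so width = 2 * z * SE_est = 2 * 2.576 * 5.062615
Width = 26.0826

26.0826


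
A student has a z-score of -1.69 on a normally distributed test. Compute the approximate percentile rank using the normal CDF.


CDF(z) = 0.5 * (1 + erf(z/sqrt(2)))
erf(-1.195) = -0.909
CDF = 0.0455
Percentile rank = 0.0455 * 100 = 4.55

4.55


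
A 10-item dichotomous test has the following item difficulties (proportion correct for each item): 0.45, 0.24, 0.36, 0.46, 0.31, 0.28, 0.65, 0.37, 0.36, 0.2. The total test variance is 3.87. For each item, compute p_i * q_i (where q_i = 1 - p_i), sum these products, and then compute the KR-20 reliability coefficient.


For each item, compute p_i * q_i:
  Item 1: 0.45 * 0.55 = 0.2475
  Item 2: 0.24 * 0.76 = 0.1824
  Item 3: 0.36 * 0.64 = 0.2304
  Item 4: 0.46 * 0.54 = 0.2484
  Item 5: 0.31 * 0.69 = 0.2139
  Item 6: 0.28 * 0.72 = 0.2016
  Item 7: 0.65 * 0.35 = 0.2275
  Item 8: 0.37 * 0.63 = 0.2331
  Item 9: 0.36 * 0.64 = 0.2304
  Item 10: 0.2 * 0.8 = 0.16
Sum(p_i * q_i) = 0.2475 + 0.1824 + 0.2304 + 0.2484 + 0.2139 + 0.2016 + 0.2275 + 0.2331 + 0.2304 + 0.16 = 2.1752
KR-20 = (k/(k-1)) * (1 - Sum(p_i*q_i) / Var_total)
= (10/9) * (1 - 2.1752/3.87)
= 1.1111 * 0.4379
KR-20 = 0.4866

0.4866


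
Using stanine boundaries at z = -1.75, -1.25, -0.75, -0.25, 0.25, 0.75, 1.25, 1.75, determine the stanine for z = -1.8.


Stanine boundaries: [-1.75, -1.25, -0.75, -0.25, 0.25, 0.75, 1.25, 1.75]
z = -1.8
Check each boundary:
  z < -1.75
  z < -1.25
  z < -0.75
  z < -0.25
  z < 0.25
  z < 0.75
  z < 1.25
  z < 1.75
Highest qualifying boundary gives stanine = 1

1


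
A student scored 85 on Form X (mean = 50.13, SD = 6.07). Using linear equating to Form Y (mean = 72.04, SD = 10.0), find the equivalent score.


slope = SD_Y / SD_X = 10.0 / 6.07 ~ 1.6474
intercept = mean_Y - slope * mean_X = 72.04 - (10.0 / 6.07) * 50.13 ~ -10.5465
Y = slope * X + intercept. To avoid rounding drift from the rounded slope/intercept, evaluate the equivalent form Y = mean_Y + SD_Y * (X - mean_X) / SD_X at full precision:
Y = 72.04 + 10.0 * (85 - 50.13) / 6.07
Y = 72.04 + 10.0 * 34.87 / 6.07
Y = 72.04 + 348.7 / 6.07
Y = 72.04 + 57.4465
Y = 129.4865

129.4865


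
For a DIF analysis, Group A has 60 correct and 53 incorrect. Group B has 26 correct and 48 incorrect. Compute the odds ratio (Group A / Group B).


Odds_A = 60/53 = 1.1321
Odds_B = 26/48 = 0.5417
OR = Odds_A / Odds_B = 1.1321 / 0.5417
Exactly, OR = (60 * 48) / (53 * 26) = 2880 / 1378
OR = 2.09

2.09


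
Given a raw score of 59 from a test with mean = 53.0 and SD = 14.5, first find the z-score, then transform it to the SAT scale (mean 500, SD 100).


z = (X - mean) / SD = (59 - 53.0) / 14.5
z = 6.0 / 14.5
z = 0.4138
SAT-scale = SAT = 500 + 100z
Carry z at full precision (z = 6.0 / 14.5) into the conversion:
SAT-scale = 500 + 100 * (6.0 / 14.5) = 500 + 600 / 14.5
SAT-scale = 500 + 41.3793
SAT-scale = 541.3793

541.3793


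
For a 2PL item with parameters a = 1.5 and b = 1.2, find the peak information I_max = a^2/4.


For 2PL, max info at theta = b = 1.2
I_max = a^2 / 4 = 1.5^2 / 4
= 2.25 / 4
I_max = 0.5625

0.5625


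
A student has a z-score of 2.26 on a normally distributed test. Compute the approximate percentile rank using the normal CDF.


CDF(z) = 0.5 * (1 + erf(z/sqrt(2)))
erf(1.5981) = 0.9762
CDF = 0.9881
Percentile rank = 0.9881 * 100 = 98.81

98.81


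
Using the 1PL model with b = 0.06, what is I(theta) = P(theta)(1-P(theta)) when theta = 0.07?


P = 1/(1+exp(-(0.07-0.06))) = 0.5025
I = P*(1-P) = 0.5025 * 0.4975
I = 0.25

0.25


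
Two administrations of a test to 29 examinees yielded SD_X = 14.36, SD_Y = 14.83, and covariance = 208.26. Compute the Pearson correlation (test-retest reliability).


r = cov(X,Y) / (SD_X * SD_Y)
r = 208.26 / (14.36 * 14.83)
r = 208.26 / 212.9588
r = 0.9779

0.9779


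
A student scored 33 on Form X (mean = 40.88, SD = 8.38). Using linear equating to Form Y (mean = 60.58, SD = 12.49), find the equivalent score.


slope = SD_Y / SD_X = 12.49 / 8.38 ~ 1.4905
intercept = mean_Y - slope * mean_X = 60.58 - (12.49 / 8.38) * 40.88 ~ -0.3497
Y = slope * X + intercept. To avoid rounding drift from the rounded slope/intercept, evaluate the equivalent form Y = mean_Y + SD_Y * (X - mean_X) / SD_X at full precision:
Y = 60.58 + 12.49 * (33 - 40.88) / 8.38
Y = 60.58 - 12.49 * 7.88 / 8.38
Y = 60.58 - 98.4212 / 8.38
Y = 60.58 - 11.7448
Y = 48.8352

48.8352


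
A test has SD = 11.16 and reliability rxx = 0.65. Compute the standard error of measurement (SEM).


SEM = SD * sqrt(1 - rxx)
SEM = 11.16 * sqrt(1 - 0.65)
SEM = 11.16 * sqrt(0.35) = 11.16 * 0.591608
SEM = 6.6023

6.6023


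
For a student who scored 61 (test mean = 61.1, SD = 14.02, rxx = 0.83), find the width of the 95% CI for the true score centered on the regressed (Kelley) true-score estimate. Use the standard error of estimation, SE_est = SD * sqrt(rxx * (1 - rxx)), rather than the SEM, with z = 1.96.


True score estimate = 0.83*61 + 0.17*61.1 = 61.017
SE_est = SD * sqrt(rxx * (1 - rxx)) = 14.02 * sqrt(0.83 * 0.17) = 14.02 * sqrt(0.1411) = 5.266372
CI = T_est +/- z * SE_est, so width = 2 * z * SE_est = 2 * 1.96 * 5.266372
Width = 20.6442

20.6442


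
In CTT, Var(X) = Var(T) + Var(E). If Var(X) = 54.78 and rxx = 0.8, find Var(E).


var_true = rxx * var_obs = 0.8 * 54.78 = 43.824
var_error = var_obs - var_true
var_error = 54.78 - 43.824
var_error = 10.956

10.956


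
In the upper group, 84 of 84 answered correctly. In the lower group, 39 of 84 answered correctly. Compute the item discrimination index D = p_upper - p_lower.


p_upper = 84/84 = 1.0
p_lower = 39/84 = 0.4643
D = 1.0 - 0.4643 = 0.5357

0.5357


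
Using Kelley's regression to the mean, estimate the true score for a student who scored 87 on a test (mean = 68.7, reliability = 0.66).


T_est = rxx * X + (1 - rxx) * mean
T_est = 0.66 * 87 + 0.34 * 68.7
T_est = 57.42 + 23.358
T_est = 80.778

80.778


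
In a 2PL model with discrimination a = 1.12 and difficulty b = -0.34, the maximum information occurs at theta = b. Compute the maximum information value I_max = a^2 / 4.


For 2PL, max info at theta = b = -0.34
I_max = a^2 / 4 = 1.12^2 / 4
= 1.2544 / 4
I_max = 0.3136

0.3136


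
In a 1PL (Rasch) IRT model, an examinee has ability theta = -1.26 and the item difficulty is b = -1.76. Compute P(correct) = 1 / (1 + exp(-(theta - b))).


theta - b = -1.26 - -1.76 = 0.5
exp(-(theta - b)) = exp(-0.5) = 0.6065
P = 1 / (1 + 0.6065)
P = 0.6225

0.6225


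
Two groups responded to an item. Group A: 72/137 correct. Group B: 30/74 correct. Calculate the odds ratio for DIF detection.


Odds_A = 72/65 = 1.1077
Odds_B = 30/44 = 0.6818
OR = Odds_A / Odds_B = 1.1077 / 0.6818
Exactly, OR = (72 * 44) / (65 * 30) = 3168 / 1950
OR = 1.6246

1.6246
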